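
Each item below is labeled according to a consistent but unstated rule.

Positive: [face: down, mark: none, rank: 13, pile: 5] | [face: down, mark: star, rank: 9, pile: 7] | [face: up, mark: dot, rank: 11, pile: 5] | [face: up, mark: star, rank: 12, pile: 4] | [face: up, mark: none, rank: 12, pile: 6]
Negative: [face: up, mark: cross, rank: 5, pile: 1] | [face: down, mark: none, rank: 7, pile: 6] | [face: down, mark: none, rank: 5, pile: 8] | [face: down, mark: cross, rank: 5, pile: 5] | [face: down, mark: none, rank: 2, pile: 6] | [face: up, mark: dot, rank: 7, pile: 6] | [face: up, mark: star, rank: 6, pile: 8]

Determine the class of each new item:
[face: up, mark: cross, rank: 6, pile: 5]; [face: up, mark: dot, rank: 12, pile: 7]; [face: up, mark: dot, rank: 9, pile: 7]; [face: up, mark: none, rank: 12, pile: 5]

'Positive' ⟺ rank ≥ 9.
[face: up, mark: cross, rank: 6, pile: 5] → rank = 6 → Negative.
[face: up, mark: dot, rank: 12, pile: 7] → rank = 12 → Positive.
[face: up, mark: dot, rank: 9, pile: 7] → rank = 9 → Positive.
[face: up, mark: none, rank: 12, pile: 5] → rank = 12 → Positive.

Negative, Positive, Positive, Positive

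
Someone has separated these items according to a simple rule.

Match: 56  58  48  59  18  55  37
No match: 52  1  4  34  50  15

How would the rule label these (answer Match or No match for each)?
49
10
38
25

The common property of the 'Match' items is: digit sum ≥ 8. No 'No match' item has it.
49: digit sum 4+9 = 13, satisfies this → Match. 10: digit sum 1+0 = 1, does not pass → No match. 38: digit sum 3+8 = 11, satisfies this → Match. 25: digit sum 2+5 = 7, does not pass → No match.

Match, No match, Match, No match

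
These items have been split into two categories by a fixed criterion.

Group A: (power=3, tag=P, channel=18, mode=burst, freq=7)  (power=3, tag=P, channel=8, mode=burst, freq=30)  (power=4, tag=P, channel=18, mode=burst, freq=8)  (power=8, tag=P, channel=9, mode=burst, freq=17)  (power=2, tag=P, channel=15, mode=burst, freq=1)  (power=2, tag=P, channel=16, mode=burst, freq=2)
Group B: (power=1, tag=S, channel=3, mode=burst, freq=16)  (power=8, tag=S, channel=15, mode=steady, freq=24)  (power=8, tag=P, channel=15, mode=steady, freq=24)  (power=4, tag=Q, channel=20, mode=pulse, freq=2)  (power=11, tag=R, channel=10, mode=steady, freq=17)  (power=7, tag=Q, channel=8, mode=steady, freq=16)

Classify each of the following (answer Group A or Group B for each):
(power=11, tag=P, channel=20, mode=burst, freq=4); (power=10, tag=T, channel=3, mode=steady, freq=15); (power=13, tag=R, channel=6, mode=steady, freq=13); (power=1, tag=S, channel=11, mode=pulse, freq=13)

The common property of the 'Group A' items is: mode is burst AND tag is P. No 'Group B' item has it.
(power=11, tag=P, channel=20, mode=burst, freq=4): mode is burst, tag is P, qualifies → Group A.
(power=10, tag=T, channel=3, mode=steady, freq=15): mode is steady, tag is T, lacks this property → Group B.
(power=13, tag=R, channel=6, mode=steady, freq=13): mode is steady, tag is R, lacks this property → Group B.
(power=1, tag=S, channel=11, mode=pulse, freq=13): mode is pulse, tag is S, lacks this property → Group B.

Group A, Group B, Group B, Group B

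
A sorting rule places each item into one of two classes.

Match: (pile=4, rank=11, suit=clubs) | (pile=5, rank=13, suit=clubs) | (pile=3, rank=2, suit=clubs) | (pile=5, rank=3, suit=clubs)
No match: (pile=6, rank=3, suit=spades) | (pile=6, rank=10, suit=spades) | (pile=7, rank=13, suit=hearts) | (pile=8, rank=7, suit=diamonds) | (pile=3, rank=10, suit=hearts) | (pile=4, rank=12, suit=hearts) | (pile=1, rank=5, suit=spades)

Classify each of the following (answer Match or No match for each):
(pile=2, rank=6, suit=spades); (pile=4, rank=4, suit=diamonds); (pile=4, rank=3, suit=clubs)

No match, No match, Match

All 'Match' examples share one property — suit is clubs — and every 'No match' example lacks it.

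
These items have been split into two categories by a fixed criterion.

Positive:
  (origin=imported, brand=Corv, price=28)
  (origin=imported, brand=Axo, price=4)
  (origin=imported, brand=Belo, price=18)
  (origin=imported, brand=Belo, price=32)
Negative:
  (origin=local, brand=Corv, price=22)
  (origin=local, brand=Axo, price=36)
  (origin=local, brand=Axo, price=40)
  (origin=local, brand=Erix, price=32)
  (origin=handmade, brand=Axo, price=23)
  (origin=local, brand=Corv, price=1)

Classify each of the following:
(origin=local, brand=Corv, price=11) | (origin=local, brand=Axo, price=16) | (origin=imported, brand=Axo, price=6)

Negative, Negative, Positive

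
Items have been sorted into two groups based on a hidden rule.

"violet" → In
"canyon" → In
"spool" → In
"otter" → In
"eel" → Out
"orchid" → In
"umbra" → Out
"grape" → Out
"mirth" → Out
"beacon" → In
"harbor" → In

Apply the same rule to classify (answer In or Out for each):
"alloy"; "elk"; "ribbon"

In, Out, In

The pattern is that an item is 'In' exactly when: contains 'o'.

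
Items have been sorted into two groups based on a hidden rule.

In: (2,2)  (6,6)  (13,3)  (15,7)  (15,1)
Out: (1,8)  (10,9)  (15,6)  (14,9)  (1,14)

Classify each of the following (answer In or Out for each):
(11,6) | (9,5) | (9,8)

Out, In, Out

The common property of the 'In' items is: sum is even. No 'Out' item has it.
(11,6): 11+6 = 17 — fails this test, so Out. (9,5): 9+5 = 14 — meets the rule, so In. (9,8): 9+8 = 17 — fails this test, so Out.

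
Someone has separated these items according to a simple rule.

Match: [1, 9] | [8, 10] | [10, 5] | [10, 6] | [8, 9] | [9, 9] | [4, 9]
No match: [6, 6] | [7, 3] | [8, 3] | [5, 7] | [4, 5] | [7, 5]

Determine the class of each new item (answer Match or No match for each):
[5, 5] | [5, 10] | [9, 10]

No match, Match, Match

The common property of the 'Match' items is: max ≥ 9. No 'No match' item has it.
No match: [5, 5], since max 5.
Match: [5, 10], since max 10.
Match: [9, 10], since max 10.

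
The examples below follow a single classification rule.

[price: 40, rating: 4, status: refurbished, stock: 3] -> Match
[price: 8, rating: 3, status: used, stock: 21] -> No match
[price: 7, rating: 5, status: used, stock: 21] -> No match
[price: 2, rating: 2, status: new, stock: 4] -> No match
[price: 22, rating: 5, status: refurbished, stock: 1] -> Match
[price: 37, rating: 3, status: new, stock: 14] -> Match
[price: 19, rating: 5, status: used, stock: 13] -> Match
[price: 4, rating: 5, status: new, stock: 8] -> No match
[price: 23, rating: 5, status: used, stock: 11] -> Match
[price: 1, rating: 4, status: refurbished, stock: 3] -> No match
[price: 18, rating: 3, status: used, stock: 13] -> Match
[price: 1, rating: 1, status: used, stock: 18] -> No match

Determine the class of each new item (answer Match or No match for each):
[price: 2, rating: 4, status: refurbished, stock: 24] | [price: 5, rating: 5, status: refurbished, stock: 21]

'Match' ⟺ price ≥ 18.
[price: 2, rating: 4, status: refurbished, stock: 24] — price = 2, hence No match.
[price: 5, rating: 5, status: refurbished, stock: 21] — price = 5, hence No match.

No match, No match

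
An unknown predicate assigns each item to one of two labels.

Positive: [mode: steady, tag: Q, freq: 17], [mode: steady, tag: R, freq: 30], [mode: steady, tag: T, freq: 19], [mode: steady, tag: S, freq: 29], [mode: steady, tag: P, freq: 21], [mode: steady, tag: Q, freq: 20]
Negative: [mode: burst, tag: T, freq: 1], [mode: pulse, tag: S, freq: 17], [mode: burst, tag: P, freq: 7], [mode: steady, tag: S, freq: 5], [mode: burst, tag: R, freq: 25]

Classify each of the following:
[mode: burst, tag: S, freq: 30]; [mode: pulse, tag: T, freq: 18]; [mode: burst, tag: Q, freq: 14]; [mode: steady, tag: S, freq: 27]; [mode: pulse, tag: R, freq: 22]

One predicate separates the groups cleanly: mode is steady AND freq ≥ 7.
[mode: burst, tag: S, freq: 30]: mode is burst, freq = 30 — fails the rule, so Negative. [mode: pulse, tag: T, freq: 18]: mode is pulse, freq = 18 — fails the rule, so Negative. [mode: burst, tag: Q, freq: 14]: mode is burst, freq = 14 — fails the rule, so Negative. [mode: steady, tag: S, freq: 27]: mode is steady, freq = 27 — passes, so Positive. [mode: pulse, tag: R, freq: 22]: mode is pulse, freq = 22 — fails the rule, so Negative.

Negative, Negative, Negative, Positive, Negative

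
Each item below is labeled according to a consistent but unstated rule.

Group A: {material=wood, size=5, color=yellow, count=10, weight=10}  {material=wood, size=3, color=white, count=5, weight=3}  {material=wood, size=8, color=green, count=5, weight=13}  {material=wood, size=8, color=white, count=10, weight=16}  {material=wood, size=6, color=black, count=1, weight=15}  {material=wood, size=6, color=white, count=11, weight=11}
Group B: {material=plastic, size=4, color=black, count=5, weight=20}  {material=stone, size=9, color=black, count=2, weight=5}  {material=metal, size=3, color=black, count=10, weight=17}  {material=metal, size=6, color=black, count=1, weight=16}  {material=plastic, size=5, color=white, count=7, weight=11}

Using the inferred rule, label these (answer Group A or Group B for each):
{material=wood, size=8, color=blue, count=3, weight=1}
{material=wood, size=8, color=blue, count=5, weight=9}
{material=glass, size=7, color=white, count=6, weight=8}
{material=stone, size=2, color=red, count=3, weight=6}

Group A, Group A, Group B, Group B

A rule that fits every label: material is wood — true of each 'Group A' example, false of each 'Group B' one.
{material=wood, size=8, color=blue, count=3, weight=1}: Group A (material is wood).
{material=wood, size=8, color=blue, count=5, weight=9}: Group A (material is wood).
{material=glass, size=7, color=white, count=6, weight=8}: Group B (material is glass).
{material=stone, size=2, color=red, count=3, weight=6}: Group B (material is stone).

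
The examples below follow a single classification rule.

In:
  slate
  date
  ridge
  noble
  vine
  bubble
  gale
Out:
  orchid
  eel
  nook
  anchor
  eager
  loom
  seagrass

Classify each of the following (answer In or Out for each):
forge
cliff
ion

The rule appears to be: ends with 'e'.
forge: In (ends with 'e'). cliff: Out (ends with 'f'). ion: Out (ends with 'n').

In, Out, Out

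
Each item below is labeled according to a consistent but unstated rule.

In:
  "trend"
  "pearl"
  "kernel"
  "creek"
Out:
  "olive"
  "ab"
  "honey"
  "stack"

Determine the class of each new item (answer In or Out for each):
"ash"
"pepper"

Out, In

The pattern is that an item is 'In' exactly when: contains 'r'.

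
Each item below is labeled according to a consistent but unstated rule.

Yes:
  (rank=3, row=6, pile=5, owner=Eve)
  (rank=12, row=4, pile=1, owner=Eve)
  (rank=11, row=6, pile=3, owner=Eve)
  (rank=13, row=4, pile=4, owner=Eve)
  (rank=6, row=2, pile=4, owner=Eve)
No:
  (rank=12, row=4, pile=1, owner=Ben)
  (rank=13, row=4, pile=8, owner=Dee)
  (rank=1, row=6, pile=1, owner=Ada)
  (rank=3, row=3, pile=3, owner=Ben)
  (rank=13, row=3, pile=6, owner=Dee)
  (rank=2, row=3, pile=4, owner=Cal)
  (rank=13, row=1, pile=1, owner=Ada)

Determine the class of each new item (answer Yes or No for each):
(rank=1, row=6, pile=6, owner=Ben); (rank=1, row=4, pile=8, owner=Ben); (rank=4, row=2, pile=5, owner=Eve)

No, No, Yes

The rule appears to be: owner is Eve.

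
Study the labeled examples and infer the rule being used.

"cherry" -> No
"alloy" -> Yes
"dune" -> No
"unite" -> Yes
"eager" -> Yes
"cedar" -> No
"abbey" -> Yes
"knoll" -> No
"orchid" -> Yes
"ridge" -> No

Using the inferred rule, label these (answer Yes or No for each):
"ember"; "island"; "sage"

Yes, Yes, No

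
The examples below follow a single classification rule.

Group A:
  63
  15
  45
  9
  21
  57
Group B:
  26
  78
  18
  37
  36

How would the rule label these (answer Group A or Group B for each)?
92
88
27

Group B, Group B, Group A

All 'Group A' examples share one property — ≡ 3 (mod 6) — and every 'Group B' example lacks it.
Group B: 92, since 92 mod 6 = 2. Group B: 88, since 88 mod 6 = 4. Group A: 27, since 27 mod 6 = 3.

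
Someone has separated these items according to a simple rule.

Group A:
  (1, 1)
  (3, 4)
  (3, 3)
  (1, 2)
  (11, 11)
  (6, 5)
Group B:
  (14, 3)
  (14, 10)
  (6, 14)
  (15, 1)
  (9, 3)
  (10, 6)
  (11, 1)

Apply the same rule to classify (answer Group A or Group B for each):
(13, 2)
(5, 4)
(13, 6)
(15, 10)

Every 'Group A' example satisfies: |first − second| ≤ 1. None of the 'Group B' examples do.
(13, 2): |13−2| = 11 — fails the rule, so Group B. (5, 4): |5−4| = 1 — qualifies, so Group A. (13, 6): |13−6| = 7 — fails the rule, so Group B. (15, 10): |15−10| = 5 — fails the rule, so Group B.

Group B, Group A, Group B, Group B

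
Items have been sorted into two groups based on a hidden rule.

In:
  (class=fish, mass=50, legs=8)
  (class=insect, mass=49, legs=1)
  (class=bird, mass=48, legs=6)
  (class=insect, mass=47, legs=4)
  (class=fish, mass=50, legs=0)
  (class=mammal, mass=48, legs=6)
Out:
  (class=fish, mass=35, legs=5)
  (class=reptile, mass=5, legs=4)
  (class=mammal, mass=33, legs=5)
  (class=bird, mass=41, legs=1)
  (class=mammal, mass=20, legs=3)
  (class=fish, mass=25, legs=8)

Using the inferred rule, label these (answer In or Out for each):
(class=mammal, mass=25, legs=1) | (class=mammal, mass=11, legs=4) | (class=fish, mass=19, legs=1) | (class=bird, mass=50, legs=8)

Out, Out, Out, In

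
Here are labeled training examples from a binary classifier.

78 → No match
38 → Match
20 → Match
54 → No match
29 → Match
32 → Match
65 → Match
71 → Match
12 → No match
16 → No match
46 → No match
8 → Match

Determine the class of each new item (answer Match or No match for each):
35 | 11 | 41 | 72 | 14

Match, Match, Match, No match, Match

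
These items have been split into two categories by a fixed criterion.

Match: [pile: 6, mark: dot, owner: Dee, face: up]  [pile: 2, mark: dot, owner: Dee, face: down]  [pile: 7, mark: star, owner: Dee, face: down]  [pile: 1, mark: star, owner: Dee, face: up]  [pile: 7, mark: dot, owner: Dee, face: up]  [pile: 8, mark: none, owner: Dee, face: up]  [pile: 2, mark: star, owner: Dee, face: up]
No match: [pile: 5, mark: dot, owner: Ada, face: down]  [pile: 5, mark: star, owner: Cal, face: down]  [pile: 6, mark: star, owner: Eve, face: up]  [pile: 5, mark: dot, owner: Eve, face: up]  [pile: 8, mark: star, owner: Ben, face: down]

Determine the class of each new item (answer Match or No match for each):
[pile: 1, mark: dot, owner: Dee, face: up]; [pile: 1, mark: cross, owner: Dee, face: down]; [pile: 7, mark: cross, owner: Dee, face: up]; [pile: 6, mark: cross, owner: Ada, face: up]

The common property of the 'Match' items is: owner is Dee. No 'No match' item has it.

Match, Match, Match, No match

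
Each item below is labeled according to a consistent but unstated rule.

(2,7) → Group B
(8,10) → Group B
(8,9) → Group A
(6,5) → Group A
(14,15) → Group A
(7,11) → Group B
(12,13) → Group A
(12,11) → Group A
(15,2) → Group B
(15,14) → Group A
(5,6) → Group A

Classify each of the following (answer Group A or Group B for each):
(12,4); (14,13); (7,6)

Group B, Group A, Group A

The rule appears to be: |first − second| ≤ 1.
(12,4): |12−4| = 8, doesn't match → Group B.
(14,13): |14−13| = 1, matches → Group A.
(7,6): |7−6| = 1, matches → Group A.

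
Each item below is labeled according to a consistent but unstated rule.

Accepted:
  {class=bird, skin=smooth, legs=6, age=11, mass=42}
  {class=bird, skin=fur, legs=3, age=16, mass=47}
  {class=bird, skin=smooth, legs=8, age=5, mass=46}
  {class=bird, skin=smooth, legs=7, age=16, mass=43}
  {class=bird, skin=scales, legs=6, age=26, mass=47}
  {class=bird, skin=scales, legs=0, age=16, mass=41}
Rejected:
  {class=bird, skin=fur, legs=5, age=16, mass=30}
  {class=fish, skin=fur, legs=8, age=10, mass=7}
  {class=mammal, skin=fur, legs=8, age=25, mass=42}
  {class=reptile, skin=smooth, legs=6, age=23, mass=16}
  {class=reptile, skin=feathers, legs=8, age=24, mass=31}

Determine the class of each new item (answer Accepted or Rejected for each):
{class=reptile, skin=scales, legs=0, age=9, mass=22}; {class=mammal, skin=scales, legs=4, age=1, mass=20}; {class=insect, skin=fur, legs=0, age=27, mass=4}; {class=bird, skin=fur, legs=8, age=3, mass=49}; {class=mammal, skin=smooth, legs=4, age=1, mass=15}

Rejected, Rejected, Rejected, Accepted, Rejected

The simplest hypothesis consistent with all the labels is: class is bird AND mass ≥ 31.
Rejected: {class=reptile, skin=scales, legs=0, age=9, mass=22}, since class is reptile, mass = 22.
Rejected: {class=mammal, skin=scales, legs=4, age=1, mass=20}, since class is mammal, mass = 20.
Rejected: {class=insect, skin=fur, legs=0, age=27, mass=4}, since class is insect, mass = 4.
Accepted: {class=bird, skin=fur, legs=8, age=3, mass=49}, since class is bird, mass = 49.
Rejected: {class=mammal, skin=smooth, legs=4, age=1, mass=15}, since class is mammal, mass = 15.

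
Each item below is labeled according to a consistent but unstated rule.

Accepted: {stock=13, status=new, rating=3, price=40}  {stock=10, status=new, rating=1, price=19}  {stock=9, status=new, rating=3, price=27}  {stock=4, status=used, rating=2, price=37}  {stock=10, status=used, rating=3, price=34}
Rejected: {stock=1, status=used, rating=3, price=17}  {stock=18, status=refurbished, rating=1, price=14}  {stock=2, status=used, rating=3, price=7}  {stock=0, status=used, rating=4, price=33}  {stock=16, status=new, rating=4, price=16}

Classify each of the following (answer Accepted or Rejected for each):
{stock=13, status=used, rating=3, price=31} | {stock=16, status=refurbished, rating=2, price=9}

Accepted, Rejected

The distinguishing property — price ≥ 17 AND stock ≥ 2 — holds for all the 'Accepted' cases and none of the 'Rejected' cases.
{stock=13, status=used, rating=3, price=31}: price = 31, stock = 13, qualifies → Accepted. {stock=16, status=refurbished, rating=2, price=9}: price = 9, stock = 16, fails this test → Rejected.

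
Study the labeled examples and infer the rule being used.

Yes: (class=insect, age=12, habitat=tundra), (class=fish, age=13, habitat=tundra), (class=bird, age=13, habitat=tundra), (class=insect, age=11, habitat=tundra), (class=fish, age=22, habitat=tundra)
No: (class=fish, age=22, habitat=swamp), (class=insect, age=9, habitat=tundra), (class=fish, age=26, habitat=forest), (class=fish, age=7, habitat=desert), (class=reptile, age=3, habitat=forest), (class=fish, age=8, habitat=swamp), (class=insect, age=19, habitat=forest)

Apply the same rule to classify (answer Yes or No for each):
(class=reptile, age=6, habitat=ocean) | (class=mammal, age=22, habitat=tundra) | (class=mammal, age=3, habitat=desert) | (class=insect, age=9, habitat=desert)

The distinguishing property — habitat is tundra AND age ≥ 11 — holds for all the 'Yes' cases and none of the 'No' cases.

No, Yes, No, No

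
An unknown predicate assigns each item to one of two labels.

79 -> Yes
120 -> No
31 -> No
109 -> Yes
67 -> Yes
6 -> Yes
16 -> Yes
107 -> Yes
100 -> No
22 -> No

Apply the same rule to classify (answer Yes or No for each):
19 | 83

One predicate separates the groups cleanly: digit sum ≥ 5.
19: digit sum 1+9 = 10 — matches, so Yes. 83: digit sum 8+3 = 11 — matches, so Yes.

Yes, Yes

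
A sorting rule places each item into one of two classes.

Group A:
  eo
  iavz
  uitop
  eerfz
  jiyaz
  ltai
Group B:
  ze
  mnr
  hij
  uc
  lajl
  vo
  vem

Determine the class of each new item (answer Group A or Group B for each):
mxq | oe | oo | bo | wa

A rule that fits every label: has ≥ 2 vowels — true of each 'Group A' example, false of each 'Group B' one.
mxq — 0 vowels, hence Group B.
oe — 2 vowels, hence Group A.
oo — 2 vowels, hence Group A.
bo — 1 vowel, hence Group B.
wa — 1 vowel, hence Group B.

Group B, Group A, Group A, Group B, Group B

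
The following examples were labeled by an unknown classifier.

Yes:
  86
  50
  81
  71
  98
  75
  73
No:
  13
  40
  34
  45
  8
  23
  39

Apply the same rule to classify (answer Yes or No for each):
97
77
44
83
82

Yes, Yes, No, Yes, Yes

The rule appears to be: at least 50.
97 — 97 ≥ 50, hence Yes.
77 — 77 ≥ 50, hence Yes.
44 — 44 < 50, hence No.
83 — 83 ≥ 50, hence Yes.
82 — 82 ≥ 50, hence Yes.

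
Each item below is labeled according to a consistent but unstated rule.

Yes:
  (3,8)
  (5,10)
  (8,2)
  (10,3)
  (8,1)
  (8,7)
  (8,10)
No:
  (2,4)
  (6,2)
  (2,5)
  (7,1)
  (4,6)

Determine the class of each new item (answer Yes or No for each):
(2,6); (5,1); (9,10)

No, No, Yes

One predicate separates the groups cleanly: max ≥ 8.
(2,6): max 6, doesn't qualify → No.
(5,1): max 5, doesn't qualify → No.
(9,10): max 10, meets the rule → Yes.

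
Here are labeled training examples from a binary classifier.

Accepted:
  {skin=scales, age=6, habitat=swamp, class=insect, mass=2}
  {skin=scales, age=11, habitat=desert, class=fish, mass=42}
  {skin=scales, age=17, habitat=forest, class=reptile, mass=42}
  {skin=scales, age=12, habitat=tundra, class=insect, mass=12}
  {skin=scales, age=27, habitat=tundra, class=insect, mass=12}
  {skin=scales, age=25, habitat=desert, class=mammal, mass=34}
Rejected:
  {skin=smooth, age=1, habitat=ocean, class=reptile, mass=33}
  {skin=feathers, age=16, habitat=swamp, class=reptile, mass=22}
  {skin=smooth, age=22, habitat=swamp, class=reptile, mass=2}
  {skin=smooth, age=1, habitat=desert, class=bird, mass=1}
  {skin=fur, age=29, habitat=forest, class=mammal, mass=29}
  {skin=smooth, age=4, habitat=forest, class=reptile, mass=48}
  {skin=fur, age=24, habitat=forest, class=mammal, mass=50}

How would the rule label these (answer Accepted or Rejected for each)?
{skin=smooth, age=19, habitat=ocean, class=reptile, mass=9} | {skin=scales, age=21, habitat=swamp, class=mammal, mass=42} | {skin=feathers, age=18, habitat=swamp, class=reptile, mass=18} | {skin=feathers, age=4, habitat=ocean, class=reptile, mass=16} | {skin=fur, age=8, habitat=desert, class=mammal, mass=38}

Rejected, Accepted, Rejected, Rejected, Rejected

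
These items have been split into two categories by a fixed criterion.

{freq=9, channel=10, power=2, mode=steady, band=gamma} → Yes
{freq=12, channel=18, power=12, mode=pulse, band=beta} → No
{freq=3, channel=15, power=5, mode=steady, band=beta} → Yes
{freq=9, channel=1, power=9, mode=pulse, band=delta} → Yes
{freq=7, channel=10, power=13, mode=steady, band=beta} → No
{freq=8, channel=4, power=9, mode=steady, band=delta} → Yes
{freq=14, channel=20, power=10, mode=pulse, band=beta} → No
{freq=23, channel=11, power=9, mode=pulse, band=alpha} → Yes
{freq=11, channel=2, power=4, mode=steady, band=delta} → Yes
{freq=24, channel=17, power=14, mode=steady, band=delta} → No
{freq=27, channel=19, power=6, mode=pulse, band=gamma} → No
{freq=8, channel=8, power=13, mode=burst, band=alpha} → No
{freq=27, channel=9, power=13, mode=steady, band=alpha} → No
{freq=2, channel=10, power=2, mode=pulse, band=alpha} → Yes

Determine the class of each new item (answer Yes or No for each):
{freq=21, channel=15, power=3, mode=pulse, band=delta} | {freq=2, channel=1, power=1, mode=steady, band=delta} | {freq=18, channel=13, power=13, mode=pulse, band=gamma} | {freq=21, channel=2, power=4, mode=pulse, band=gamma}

Yes, Yes, No, Yes

The classifier is using: power ≤ 9 AND freq ≤ 23.
{freq=21, channel=15, power=3, mode=pulse, band=delta}: power = 3, freq = 21, matches → Yes.
{freq=2, channel=1, power=1, mode=steady, band=delta}: power = 1, freq = 2, matches → Yes.
{freq=18, channel=13, power=13, mode=pulse, band=gamma}: power = 13, freq = 18, doesn't match → No.
{freq=21, channel=2, power=4, mode=pulse, band=gamma}: power = 4, freq = 21, matches → Yes.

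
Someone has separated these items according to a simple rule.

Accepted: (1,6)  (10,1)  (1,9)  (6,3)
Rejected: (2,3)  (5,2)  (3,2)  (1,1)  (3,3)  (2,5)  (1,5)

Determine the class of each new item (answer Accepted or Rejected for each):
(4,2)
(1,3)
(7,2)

Rejected, Rejected, Accepted

The pattern is that an item is 'Accepted' exactly when: max ≥ 6.
(4,2): Rejected (max 4).
(1,3): Rejected (max 3).
(7,2): Accepted (max 7).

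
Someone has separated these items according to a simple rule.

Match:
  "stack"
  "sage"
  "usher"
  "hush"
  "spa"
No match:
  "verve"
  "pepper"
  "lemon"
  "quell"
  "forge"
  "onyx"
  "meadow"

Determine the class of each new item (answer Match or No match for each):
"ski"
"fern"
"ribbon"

Looking at the examples, the only property every 'Match' case has and every 'No match' case lacks is: contains 's'.
"ski": has 's' — passes, so Match. "fern": no 's' — lacks this property, so No match. "ribbon": no 's' — lacks this property, so No match.

Match, No match, No match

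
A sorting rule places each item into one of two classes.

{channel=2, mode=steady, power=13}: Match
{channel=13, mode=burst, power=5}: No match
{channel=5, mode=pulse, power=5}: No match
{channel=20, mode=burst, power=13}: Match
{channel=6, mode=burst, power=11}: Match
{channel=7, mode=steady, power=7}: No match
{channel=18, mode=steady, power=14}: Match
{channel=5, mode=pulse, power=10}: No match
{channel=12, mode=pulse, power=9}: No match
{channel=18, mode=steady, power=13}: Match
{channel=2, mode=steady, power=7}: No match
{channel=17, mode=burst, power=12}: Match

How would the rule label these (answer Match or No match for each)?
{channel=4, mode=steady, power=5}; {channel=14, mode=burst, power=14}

No match, Match

The distinguishing property — power ≥ 11 — holds for all the 'Match' cases and none of the 'No match' cases.
No match: {channel=4, mode=steady, power=5}, since power = 5. Match: {channel=14, mode=burst, power=14}, since power = 14.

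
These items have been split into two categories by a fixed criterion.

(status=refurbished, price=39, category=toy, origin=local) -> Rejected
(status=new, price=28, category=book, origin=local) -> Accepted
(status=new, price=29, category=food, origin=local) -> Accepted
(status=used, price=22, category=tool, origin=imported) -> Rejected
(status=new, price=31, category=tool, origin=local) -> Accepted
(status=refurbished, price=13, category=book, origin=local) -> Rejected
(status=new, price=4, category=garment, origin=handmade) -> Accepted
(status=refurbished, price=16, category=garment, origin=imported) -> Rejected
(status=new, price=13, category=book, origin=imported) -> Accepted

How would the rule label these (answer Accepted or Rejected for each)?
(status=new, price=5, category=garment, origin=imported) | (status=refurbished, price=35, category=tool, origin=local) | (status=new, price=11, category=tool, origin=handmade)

Accepted, Rejected, Accepted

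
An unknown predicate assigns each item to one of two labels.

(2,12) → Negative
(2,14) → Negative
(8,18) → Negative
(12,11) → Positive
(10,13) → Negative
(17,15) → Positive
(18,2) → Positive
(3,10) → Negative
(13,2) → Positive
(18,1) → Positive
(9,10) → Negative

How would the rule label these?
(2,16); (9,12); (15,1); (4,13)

Negative, Negative, Positive, Negative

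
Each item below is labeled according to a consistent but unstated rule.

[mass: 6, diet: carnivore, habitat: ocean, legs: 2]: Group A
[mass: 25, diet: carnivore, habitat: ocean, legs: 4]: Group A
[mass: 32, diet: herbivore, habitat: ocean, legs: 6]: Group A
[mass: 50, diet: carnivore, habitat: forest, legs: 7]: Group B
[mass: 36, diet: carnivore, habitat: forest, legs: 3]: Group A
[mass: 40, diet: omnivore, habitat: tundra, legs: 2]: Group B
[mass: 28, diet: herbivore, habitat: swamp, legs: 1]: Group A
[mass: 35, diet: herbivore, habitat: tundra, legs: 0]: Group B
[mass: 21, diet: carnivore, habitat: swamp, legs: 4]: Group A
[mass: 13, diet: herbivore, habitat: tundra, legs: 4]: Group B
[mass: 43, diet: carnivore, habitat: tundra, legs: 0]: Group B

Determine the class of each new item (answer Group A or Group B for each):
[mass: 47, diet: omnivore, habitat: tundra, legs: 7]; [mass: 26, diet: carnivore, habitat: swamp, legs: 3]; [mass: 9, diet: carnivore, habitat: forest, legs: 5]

One predicate separates the groups cleanly: habitat is not tundra AND legs ≤ 6.
[mass: 47, diet: omnivore, habitat: tundra, legs: 7] — habitat is tundra, legs = 7, hence Group B. [mass: 26, diet: carnivore, habitat: swamp, legs: 3] — habitat is swamp, legs = 3, hence Group A. [mass: 9, diet: carnivore, habitat: forest, legs: 5] — habitat is forest, legs = 5, hence Group A.

Group B, Group A, Group A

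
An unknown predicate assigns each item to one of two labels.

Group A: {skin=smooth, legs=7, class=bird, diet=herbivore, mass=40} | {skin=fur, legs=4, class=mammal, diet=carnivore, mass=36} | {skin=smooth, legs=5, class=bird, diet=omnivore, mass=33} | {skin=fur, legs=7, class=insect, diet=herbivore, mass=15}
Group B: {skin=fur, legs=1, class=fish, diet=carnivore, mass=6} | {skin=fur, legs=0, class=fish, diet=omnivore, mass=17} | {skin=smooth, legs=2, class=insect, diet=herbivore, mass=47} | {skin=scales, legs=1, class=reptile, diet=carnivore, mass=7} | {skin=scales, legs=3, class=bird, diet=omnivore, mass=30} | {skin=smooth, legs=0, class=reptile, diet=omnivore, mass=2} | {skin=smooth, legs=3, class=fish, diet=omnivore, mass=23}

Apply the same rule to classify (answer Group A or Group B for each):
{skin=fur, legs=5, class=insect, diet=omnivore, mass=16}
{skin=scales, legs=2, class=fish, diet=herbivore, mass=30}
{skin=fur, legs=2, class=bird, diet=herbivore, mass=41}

'Group A' ⟺ legs ≥ 4.

Group A, Group B, Group B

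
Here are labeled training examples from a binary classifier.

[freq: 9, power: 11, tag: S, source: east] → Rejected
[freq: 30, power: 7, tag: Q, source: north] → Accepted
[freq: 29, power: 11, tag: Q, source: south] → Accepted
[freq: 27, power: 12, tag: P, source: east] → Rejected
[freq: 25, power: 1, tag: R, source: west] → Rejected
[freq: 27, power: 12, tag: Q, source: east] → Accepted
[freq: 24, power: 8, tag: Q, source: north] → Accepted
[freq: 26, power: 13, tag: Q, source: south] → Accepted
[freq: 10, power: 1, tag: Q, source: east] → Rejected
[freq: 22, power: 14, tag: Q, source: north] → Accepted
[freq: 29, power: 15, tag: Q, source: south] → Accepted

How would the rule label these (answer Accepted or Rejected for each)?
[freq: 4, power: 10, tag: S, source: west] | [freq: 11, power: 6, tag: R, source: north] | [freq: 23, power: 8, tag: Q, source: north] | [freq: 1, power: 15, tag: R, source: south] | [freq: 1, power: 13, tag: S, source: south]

Rejected, Rejected, Accepted, Rejected, Rejected

One predicate separates the groups cleanly: tag is Q AND freq ≥ 22.
Rejected: [freq: 4, power: 10, tag: S, source: west], since tag is S, freq = 4.
Rejected: [freq: 11, power: 6, tag: R, source: north], since tag is R, freq = 11.
Accepted: [freq: 23, power: 8, tag: Q, source: north], since tag is Q, freq = 23.
Rejected: [freq: 1, power: 15, tag: R, source: south], since tag is R, freq = 1.
Rejected: [freq: 1, power: 13, tag: S, source: south], since tag is S, freq = 1.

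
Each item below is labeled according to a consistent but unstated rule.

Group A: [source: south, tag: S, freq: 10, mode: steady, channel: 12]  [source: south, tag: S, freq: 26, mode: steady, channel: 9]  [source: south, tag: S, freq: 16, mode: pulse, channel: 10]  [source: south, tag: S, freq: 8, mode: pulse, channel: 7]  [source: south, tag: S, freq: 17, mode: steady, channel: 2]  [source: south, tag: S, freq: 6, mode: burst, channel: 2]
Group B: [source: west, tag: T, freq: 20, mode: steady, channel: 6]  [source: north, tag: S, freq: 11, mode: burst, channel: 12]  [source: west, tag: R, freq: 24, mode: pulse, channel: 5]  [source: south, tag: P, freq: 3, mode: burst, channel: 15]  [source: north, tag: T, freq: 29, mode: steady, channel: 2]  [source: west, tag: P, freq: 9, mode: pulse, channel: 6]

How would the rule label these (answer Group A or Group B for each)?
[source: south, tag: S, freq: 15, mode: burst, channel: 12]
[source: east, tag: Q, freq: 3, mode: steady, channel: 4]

Group A, Group B

'Group A' ⟺ tag is S AND source is south.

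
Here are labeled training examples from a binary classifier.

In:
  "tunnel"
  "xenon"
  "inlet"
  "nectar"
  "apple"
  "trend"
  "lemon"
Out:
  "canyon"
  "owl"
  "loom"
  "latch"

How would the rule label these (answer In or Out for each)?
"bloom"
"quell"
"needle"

Out, In, In

All 'In' examples share one property — contains 'e' — and every 'Out' example lacks it.
"bloom" — no 'e', hence Out.
"quell" — has 'e', hence In.
"needle" — has 'e', hence In.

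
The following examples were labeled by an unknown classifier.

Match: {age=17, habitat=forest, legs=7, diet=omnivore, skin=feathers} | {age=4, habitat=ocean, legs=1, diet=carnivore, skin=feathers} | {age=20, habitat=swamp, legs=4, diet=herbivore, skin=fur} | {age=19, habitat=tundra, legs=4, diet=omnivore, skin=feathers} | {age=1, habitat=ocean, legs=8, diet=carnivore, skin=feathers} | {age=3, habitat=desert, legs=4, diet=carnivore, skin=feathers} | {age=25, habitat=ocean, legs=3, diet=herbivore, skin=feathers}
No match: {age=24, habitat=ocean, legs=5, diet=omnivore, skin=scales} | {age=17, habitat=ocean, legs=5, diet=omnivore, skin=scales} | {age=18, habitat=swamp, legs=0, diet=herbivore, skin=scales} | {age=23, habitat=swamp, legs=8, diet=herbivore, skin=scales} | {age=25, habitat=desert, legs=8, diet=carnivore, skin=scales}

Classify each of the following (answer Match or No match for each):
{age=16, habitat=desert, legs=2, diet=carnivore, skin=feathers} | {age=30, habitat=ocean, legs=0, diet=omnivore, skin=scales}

Match, No match

Comparing the two groups points to one rule — skin is not scales.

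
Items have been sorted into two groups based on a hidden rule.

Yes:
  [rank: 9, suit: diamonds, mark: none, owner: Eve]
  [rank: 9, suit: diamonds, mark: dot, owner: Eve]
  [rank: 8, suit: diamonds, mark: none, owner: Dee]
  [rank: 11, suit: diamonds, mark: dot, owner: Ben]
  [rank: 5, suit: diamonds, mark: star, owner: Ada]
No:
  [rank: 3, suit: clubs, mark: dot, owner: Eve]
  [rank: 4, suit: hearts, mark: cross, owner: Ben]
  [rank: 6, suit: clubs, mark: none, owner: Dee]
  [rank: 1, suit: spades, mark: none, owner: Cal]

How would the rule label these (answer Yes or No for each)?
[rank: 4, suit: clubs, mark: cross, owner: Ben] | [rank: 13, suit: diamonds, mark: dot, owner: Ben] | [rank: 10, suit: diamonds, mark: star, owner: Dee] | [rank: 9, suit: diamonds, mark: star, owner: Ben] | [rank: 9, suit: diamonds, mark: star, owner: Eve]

The common property of the 'Yes' items is: suit is diamonds. No 'No' item has it.
[rank: 4, suit: clubs, mark: cross, owner: Ben] → suit is clubs → No.
[rank: 13, suit: diamonds, mark: dot, owner: Ben] → suit is diamonds → Yes.
[rank: 10, suit: diamonds, mark: star, owner: Dee] → suit is diamonds → Yes.
[rank: 9, suit: diamonds, mark: star, owner: Ben] → suit is diamonds → Yes.
[rank: 9, suit: diamonds, mark: star, owner: Eve] → suit is diamonds → Yes.

No, Yes, Yes, Yes, Yes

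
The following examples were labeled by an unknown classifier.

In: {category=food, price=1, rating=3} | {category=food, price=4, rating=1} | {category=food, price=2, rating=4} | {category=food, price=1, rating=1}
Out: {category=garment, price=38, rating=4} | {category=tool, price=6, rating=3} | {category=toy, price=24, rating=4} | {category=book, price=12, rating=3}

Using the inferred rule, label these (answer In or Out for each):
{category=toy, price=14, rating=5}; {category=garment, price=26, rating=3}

Out, Out

'In' ⟺ category is food.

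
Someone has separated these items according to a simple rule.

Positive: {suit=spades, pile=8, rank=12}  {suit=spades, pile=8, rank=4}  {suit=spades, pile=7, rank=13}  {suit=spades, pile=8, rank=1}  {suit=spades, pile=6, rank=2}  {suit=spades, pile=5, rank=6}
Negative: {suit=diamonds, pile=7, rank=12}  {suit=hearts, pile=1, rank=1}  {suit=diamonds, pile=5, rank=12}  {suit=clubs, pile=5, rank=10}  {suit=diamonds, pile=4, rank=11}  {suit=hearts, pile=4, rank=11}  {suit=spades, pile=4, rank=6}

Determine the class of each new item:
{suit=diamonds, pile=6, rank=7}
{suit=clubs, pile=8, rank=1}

The rule appears to be: suit is spades AND pile ≥ 5.

Negative, Negative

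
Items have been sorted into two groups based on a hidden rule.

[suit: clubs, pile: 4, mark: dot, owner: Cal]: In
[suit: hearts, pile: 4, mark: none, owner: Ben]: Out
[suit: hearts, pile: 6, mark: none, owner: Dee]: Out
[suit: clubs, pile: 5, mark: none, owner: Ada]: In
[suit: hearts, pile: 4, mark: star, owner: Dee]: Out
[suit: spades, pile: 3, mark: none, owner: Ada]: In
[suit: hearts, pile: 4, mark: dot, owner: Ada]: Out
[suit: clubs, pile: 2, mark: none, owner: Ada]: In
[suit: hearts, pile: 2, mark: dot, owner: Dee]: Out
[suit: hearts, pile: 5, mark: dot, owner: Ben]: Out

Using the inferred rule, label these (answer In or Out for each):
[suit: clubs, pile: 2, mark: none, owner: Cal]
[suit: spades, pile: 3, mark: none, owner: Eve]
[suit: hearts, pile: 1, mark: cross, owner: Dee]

In, In, Out

'In' ⟺ suit is not hearts.
In: [suit: clubs, pile: 2, mark: none, owner: Cal], since suit is clubs.
In: [suit: spades, pile: 3, mark: none, owner: Eve], since suit is spades.
Out: [suit: hearts, pile: 1, mark: cross, owner: Dee], since suit is hearts.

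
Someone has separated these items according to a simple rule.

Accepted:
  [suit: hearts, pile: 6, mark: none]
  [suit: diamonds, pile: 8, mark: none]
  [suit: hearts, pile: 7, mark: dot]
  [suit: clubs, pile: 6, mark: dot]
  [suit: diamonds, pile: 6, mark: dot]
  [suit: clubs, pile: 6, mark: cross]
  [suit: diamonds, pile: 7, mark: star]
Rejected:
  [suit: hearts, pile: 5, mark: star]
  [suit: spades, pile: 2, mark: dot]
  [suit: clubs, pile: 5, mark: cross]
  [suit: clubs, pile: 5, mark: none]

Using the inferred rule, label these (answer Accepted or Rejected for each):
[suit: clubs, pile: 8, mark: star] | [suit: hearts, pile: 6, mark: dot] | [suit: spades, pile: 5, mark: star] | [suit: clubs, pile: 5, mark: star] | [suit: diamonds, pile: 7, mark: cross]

Accepted, Accepted, Rejected, Rejected, Accepted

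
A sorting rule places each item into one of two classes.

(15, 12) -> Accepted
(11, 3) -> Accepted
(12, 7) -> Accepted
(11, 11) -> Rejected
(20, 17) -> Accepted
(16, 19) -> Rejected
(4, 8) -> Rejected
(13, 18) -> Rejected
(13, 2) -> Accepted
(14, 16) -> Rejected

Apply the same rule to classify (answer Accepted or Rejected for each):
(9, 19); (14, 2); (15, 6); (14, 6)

Rejected, Accepted, Accepted, Accepted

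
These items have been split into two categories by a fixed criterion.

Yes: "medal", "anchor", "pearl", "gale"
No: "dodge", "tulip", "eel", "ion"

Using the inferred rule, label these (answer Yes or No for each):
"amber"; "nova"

Yes, Yes

'Yes' ⟺ contains 'a'.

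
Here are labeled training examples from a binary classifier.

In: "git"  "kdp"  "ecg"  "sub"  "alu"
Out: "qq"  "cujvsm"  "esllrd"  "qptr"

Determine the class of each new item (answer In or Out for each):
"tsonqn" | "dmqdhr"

Out, Out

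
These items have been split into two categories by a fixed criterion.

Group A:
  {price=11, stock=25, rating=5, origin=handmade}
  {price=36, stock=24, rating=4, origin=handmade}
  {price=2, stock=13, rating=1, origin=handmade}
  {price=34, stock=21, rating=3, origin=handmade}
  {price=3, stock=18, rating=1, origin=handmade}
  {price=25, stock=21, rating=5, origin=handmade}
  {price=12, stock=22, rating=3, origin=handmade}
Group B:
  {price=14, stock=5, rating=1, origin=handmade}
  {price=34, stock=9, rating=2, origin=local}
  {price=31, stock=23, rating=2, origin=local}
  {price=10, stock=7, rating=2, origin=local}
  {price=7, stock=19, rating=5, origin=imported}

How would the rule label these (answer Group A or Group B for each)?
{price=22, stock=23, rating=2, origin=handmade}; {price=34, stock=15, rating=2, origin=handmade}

Group A, Group A

All 'Group A' examples share one property — origin is handmade AND stock ≥ 7 — and every 'Group B' example lacks it.
{price=22, stock=23, rating=2, origin=handmade}: Group A (origin is handmade, stock = 23).
{price=34, stock=15, rating=2, origin=handmade}: Group A (origin is handmade, stock = 15).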